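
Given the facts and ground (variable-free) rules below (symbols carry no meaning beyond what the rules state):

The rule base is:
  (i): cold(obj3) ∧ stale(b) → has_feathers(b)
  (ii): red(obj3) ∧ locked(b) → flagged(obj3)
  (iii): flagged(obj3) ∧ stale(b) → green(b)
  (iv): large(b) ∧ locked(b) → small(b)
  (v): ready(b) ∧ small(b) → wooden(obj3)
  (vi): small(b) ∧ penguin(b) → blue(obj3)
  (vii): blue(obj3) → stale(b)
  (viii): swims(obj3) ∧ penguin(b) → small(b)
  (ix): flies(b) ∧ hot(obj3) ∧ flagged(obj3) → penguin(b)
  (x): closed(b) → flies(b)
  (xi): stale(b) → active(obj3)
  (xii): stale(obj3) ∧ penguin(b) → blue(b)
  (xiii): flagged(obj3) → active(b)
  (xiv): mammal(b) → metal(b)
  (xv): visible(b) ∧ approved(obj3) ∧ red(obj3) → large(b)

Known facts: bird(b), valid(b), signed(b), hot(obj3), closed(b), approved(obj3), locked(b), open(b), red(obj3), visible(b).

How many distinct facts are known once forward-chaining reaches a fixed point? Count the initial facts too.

Round 1: (ii) [red(obj3) ∧ locked(b) → flagged(obj3)]; (x) [closed(b) → flies(b)]; (xv) [visible(b) ∧ approved(obj3) ∧ red(obj3) → large(b)]. Adds flagged(obj3), flies(b), large(b).
Round 2: (iv) [large(b) ∧ locked(b) → small(b)]; (ix) [flies(b) ∧ hot(obj3) ∧ flagged(obj3) → penguin(b)]; (xiii) [flagged(obj3) → active(b)]. Adds small(b), penguin(b), active(b).
Round 3: (vi) [small(b) ∧ penguin(b) → blue(obj3)]. Adds blue(obj3).
Round 4: (vii) [blue(obj3) → stale(b)]. Adds stale(b).
Round 5: (iii) [flagged(obj3) ∧ stale(b) → green(b)]; (xi) [stale(b) → active(obj3)]. Adds green(b), active(obj3).
Closure: {active(b), active(obj3), approved(obj3), bird(b), blue(obj3), closed(b), flagged(obj3), flies(b), green(b), hot(obj3), large(b), locked(b), open(b), penguin(b), red(obj3), signed(b), small(b), stale(b), valid(b), visible(b)} — 20 facts.

20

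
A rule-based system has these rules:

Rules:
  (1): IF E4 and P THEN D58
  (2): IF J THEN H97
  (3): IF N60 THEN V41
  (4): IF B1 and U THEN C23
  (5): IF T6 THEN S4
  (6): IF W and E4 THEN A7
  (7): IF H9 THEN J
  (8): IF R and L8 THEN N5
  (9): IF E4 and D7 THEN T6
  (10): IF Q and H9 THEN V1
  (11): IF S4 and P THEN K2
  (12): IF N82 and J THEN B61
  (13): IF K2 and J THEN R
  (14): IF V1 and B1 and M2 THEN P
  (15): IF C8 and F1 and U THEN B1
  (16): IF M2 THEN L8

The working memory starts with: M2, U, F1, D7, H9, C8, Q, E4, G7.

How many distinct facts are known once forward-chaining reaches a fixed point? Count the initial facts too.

[1] (7) [IF H9 THEN J]; (9) [IF E4 and D7 THEN T6]; (10) [IF Q and H9 THEN V1]; (15) [IF C8 and F1 and U THEN B1]; (16) [IF M2 THEN L8]. ⇒ new: J, T6, V1, B1, L8.
[2] (2) [IF J THEN H97]; (4) [IF B1 and U THEN C23]; (5) [IF T6 THEN S4]; (14) [IF V1 and B1 and M2 THEN P]. ⇒ new: H97, C23, S4, P.
[3] (1) [IF E4 and P THEN D58]; (11) [IF S4 and P THEN K2]. ⇒ new: D58, K2.
[4] (13) [IF K2 and J THEN R]. ⇒ new: R.
[5] (8) [IF R and L8 THEN N5]. ⇒ new: N5.
Closure: {B1, C23, C8, D58, D7, E4, F1, G7, H9, H97, J, K2, L8, M2, N5, P, Q, R, S4, T6, U, V1} — 22 facts.

22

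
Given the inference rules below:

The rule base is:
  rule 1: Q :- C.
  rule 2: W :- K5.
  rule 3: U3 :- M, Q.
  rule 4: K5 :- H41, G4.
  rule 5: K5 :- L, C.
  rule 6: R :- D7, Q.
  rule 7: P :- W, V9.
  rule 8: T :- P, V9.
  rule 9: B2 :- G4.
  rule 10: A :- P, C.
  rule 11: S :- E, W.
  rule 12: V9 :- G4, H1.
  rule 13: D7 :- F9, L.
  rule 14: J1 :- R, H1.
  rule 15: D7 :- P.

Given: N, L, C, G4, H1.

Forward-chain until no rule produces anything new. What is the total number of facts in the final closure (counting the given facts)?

16

Round 1 — rule 1, rule 5, rule 9, rule 12, derive Q, K5, B2, V9.
Round 2 — rule 2, derive W.
Round 3 — rule 7, derive P.
Round 4 — rule 8, rule 10, rule 15, derive T, A, D7.
Round 5 — rule 6, derive R.
Round 6 — rule 14, derive J1.
Closure: {A, B2, C, D7, G4, H1, J1, K5, L, N, P, Q, R, T, V9, W} — 16 facts.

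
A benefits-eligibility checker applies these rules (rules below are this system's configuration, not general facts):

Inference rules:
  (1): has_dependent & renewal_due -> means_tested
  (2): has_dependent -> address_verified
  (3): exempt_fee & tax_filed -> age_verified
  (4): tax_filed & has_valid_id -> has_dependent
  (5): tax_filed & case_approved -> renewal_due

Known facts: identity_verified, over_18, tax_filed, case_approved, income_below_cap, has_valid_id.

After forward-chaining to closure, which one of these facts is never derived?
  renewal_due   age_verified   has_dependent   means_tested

Round 1 fires (4), (5), giving has_dependent, renewal_due.
Round 2 fires (1), (2), giving means_tested, address_verified.
Derived: means_tested (round 2), renewal_due (round 1), has_dependent (round 1). age_verified never appears in any round.

age_verified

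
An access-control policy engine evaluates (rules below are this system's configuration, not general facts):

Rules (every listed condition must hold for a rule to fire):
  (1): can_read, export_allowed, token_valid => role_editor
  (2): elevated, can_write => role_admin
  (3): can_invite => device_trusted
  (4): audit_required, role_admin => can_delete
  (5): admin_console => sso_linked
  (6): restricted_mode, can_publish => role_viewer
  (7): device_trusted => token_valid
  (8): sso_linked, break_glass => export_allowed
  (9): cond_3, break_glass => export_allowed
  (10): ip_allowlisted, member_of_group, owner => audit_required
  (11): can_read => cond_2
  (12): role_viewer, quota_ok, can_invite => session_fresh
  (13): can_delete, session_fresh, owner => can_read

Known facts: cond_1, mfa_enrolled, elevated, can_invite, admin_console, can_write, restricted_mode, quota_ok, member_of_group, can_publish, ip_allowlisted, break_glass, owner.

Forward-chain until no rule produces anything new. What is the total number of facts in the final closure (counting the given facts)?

25

Round 1 fires (2), (3), (5), (6), (10), giving role_admin, device_trusted, sso_linked, role_viewer, audit_required.
Round 2 fires (4), (7), (8), (12), giving can_delete, token_valid, export_allowed, session_fresh.
Round 3 fires (13), giving can_read.
Round 4 fires (1), (11), giving role_editor, cond_2.
Closure: {admin_console, audit_required, break_glass, can_delete, can_invite, can_publish, can_read, can_write, cond_1, cond_2, device_trusted, elevated, export_allowed, ip_allowlisted, member_of_group, mfa_enrolled, owner, quota_ok, restricted_mode, role_admin, role_editor, role_viewer, session_fresh, sso_linked, token_valid} — 25 facts.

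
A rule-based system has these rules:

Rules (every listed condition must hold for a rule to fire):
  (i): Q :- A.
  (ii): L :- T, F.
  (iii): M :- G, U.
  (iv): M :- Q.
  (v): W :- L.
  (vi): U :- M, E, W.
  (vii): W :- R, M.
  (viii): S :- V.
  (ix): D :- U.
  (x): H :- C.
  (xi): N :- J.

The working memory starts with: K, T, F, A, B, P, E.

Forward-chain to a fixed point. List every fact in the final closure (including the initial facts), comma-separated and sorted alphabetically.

Round 1: (i) [Q :- A.]; (ii) [L :- T, F.]. New: Q, L.
Round 2: (iv) [M :- Q.]; (v) [W :- L.]. New: M, W.
Round 3: (vi) [U :- M, E, W.]. New: U.
Round 4: (ix) [D :- U.]. New: D.

A, B, D, E, F, K, L, M, P, Q, T, U, W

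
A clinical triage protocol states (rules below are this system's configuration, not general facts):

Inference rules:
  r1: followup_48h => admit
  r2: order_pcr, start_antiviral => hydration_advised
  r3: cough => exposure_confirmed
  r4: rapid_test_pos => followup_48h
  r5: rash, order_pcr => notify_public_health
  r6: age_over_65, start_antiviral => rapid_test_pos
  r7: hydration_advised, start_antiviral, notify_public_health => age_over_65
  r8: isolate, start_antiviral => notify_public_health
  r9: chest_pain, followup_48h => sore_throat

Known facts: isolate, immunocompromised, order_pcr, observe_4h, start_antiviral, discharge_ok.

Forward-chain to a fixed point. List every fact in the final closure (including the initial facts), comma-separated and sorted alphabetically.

[1] r2 [order_pcr, start_antiviral => hydration_advised]; r8 [isolate, start_antiviral => notify_public_health]. ⇒ new: hydration_advised, notify_public_health.
[2] r7 [hydration_advised, start_antiviral, notify_public_health => age_over_65]. ⇒ new: age_over_65.
[3] r6 [age_over_65, start_antiviral => rapid_test_pos]. ⇒ new: rapid_test_pos.
[4] r4 [rapid_test_pos => followup_48h]. ⇒ new: followup_48h.
[5] r1 [followup_48h => admit]. ⇒ new: admit.

admit, age_over_65, discharge_ok, followup_48h, hydration_advised, immunocompromised, isolate, notify_public_health, observe_4h, order_pcr, rapid_test_pos, start_antiviral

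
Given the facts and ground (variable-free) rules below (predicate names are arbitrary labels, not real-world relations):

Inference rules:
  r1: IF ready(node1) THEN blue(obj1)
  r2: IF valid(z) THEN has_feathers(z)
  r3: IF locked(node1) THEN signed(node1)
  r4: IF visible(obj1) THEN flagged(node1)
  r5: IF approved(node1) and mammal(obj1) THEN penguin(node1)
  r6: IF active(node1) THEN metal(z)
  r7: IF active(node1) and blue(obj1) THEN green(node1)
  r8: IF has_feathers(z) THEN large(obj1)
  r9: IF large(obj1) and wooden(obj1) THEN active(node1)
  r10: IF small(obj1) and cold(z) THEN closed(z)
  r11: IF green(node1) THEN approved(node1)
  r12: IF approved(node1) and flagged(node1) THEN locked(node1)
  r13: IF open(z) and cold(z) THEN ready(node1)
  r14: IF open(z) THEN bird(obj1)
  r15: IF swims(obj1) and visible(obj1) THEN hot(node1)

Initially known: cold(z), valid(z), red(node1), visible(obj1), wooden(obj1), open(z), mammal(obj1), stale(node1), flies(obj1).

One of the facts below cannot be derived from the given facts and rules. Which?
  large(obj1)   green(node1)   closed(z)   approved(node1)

Round 1: r2 [IF valid(z) THEN has_feathers(z)]; r4 [IF visible(obj1) THEN flagged(node1)]; r13 [IF open(z) and cold(z) THEN ready(node1)]; r14 [IF open(z) THEN bird(obj1)]. Adds has_feathers(z), flagged(node1), ready(node1), bird(obj1).
Round 2: r1 [IF ready(node1) THEN blue(obj1)]; r8 [IF has_feathers(z) THEN large(obj1)]. Adds blue(obj1), large(obj1).
Round 3: r9 [IF large(obj1) and wooden(obj1) THEN active(node1)]. Adds active(node1).
Round 4: r6 [IF active(node1) THEN metal(z)]; r7 [IF active(node1) and blue(obj1) THEN green(node1)]. Adds metal(z), green(node1).
Round 5: r11 [IF green(node1) THEN approved(node1)]. Adds approved(node1).
Round 6: r5 [IF approved(node1) and mammal(obj1) THEN penguin(node1)]; r12 [IF approved(node1) and flagged(node1) THEN locked(node1)]. Adds penguin(node1), locked(node1).
Round 7: r3 [IF locked(node1) THEN signed(node1)]. Adds signed(node1).
Derived: green(node1) (round 4), large(obj1) (round 2), approved(node1) (round 5). closed(z) never appears in any round.

closed(z)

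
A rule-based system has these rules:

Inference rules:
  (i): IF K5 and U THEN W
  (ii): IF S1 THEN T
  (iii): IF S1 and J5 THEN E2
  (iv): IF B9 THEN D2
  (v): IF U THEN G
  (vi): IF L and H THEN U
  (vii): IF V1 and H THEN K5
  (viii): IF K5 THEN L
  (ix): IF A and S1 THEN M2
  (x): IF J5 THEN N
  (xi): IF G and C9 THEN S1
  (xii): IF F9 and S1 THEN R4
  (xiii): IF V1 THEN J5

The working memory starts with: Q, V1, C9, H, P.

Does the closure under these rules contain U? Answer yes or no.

yes

Round 1: (vii) [IF V1 and H THEN K5]; (xiii) [IF V1 THEN J5]. Adds K5, J5.
Round 2: (viii) [IF K5 THEN L]; (x) [IF J5 THEN N]. Adds L, N.
Round 3: (vi) [IF L and H THEN U]. Adds U.
Round 4: (i) [IF K5 and U THEN W]; (v) [IF U THEN G]. Adds W, G.
Round 5: (xi) [IF G and C9 THEN S1]. Adds S1.
Round 6: (ii) [IF S1 THEN T]; (iii) [IF S1 and J5 THEN E2]. Adds T, E2.
U appears in round 3, so it is derivable.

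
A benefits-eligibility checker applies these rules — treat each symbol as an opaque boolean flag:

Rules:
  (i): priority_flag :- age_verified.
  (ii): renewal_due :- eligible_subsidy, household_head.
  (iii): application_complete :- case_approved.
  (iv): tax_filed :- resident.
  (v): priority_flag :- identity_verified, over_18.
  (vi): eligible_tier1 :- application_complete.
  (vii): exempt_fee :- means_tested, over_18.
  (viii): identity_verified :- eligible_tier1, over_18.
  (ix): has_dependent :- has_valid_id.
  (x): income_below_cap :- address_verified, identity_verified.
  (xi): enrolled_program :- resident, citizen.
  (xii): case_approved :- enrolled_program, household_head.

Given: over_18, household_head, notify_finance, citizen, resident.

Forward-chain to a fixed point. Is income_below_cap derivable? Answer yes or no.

no

Round 1 — (iv), (xi), derive tax_filed, enrolled_program.
Round 2 — (xii), derive case_approved.
Round 3 — (iii), derive application_complete.
Round 4 — (vi), derive eligible_tier1.
Round 5 — (viii), derive identity_verified.
Round 6 — (v), derive priority_flag.
Fixed point reached. income_below_cap is concluded only by (x); (x) needs address_verified (never derived).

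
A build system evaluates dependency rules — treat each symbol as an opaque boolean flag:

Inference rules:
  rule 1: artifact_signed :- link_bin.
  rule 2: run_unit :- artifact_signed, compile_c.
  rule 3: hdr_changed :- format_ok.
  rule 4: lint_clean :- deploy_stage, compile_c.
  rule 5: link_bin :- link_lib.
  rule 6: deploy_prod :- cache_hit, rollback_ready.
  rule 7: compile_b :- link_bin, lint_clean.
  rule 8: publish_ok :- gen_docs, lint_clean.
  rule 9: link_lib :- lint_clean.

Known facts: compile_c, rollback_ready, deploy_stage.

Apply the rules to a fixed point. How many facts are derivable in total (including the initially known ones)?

9

Round 1 — rule 4, derive lint_clean.
Round 2 — rule 9, derive link_lib.
Round 3 — rule 5, derive link_bin.
Round 4 — rule 1, rule 7, derive artifact_signed, compile_b.
Round 5 — rule 2, derive run_unit.
Closure: {artifact_signed, compile_b, compile_c, deploy_stage, link_bin, link_lib, lint_clean, rollback_ready, run_unit} — 9 facts.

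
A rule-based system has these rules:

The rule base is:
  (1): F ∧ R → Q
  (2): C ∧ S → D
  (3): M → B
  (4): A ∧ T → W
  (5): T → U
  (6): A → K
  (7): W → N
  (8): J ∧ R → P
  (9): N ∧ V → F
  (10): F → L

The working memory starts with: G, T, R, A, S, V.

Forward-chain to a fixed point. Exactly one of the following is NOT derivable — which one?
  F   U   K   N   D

Round 1 — (4), (5), (6), derive W, U, K.
Round 2 — (7), derive N.
Round 3 — (9), derive F.
Round 4 — (1), (10), derive Q, L.
Derived: U (round 1), F (round 3), N (round 2), K (round 1). D never appears in any round.

D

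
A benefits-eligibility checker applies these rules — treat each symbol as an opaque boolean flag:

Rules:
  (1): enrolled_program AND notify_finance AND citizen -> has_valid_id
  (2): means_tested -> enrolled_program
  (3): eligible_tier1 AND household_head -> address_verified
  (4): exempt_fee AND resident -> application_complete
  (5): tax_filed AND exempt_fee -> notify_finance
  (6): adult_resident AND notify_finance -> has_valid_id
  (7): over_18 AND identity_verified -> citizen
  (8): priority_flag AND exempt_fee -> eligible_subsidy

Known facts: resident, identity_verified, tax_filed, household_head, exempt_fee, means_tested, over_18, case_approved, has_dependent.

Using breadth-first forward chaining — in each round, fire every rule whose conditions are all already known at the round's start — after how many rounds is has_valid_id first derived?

2

Round 1 — (2), (4), (5), (7), derive enrolled_program, application_complete, notify_finance, citizen.
Round 2 — (1), derive has_valid_id.
has_valid_id first appears in round 2.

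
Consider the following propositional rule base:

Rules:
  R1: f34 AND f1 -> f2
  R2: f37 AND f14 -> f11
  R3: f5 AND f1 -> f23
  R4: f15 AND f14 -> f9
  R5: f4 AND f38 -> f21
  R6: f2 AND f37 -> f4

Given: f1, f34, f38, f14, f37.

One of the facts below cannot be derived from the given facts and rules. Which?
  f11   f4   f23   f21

f23

[1] R1 [f34 AND f1 -> f2]; R2 [f37 AND f14 -> f11]. ⇒ new: f2, f11.
[2] R6 [f2 AND f37 -> f4]. ⇒ new: f4.
[3] R5 [f4 AND f38 -> f21]. ⇒ new: f21.
Derived: f11 (round 1), f4 (round 2), f21 (round 3). f23 never appears in any round.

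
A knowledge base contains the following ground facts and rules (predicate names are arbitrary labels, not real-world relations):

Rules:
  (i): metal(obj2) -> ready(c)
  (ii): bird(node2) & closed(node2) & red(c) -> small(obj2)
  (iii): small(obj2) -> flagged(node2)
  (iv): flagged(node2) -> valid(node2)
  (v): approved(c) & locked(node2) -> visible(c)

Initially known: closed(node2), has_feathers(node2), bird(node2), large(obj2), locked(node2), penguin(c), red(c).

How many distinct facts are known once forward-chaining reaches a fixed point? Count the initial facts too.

Round 1 — (ii), derive small(obj2).
Round 2 — (iii), derive flagged(node2).
Round 3 — (iv), derive valid(node2).
Closure: {bird(node2), closed(node2), flagged(node2), has_feathers(node2), large(obj2), locked(node2), penguin(c), red(c), small(obj2), valid(node2)} — 10 facts.

10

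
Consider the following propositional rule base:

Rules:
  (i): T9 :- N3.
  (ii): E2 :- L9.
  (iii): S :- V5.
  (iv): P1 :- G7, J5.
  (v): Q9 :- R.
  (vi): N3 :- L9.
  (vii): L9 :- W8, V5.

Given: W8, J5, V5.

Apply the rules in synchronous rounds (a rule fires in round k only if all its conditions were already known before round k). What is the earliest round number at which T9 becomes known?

3

Round 1 fires (iii), (vii), giving S, L9.
Round 2 fires (ii), (vi), giving E2, N3.
Round 3 fires (i), giving T9.
T9 first appears in round 3.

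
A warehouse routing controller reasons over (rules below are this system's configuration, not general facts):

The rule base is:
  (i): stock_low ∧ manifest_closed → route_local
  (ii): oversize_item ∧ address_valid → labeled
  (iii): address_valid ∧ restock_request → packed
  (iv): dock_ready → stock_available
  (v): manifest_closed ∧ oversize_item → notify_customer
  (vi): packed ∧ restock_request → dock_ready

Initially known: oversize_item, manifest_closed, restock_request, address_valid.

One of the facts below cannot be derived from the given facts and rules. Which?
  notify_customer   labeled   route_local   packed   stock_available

Round 1: (ii) [oversize_item ∧ address_valid → labeled]; (iii) [address_valid ∧ restock_request → packed]; (v) [manifest_closed ∧ oversize_item → notify_customer]. Adds labeled, packed, notify_customer.
Round 2: (vi) [packed ∧ restock_request → dock_ready]. Adds dock_ready.
Round 3: (iv) [dock_ready → stock_available]. Adds stock_available.
Derived: labeled (round 1), stock_available (round 3), packed (round 1), notify_customer (round 1). route_local never appears in any round.

route_local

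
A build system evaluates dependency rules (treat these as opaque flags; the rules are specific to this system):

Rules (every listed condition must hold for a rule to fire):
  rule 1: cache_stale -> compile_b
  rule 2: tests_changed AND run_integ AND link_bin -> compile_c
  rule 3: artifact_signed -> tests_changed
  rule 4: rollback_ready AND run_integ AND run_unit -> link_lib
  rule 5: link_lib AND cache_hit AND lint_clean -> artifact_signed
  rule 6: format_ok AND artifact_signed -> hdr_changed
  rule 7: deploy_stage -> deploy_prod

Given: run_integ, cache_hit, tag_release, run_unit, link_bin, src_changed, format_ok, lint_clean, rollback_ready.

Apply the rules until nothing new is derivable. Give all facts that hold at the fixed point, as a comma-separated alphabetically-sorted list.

artifact_signed, cache_hit, compile_c, format_ok, hdr_changed, link_bin, link_lib, lint_clean, rollback_ready, run_integ, run_unit, src_changed, tag_release, tests_changed

Round 1: rule 4 [rollback_ready AND run_integ AND run_unit -> link_lib]. New: link_lib.
Round 2: rule 5 [link_lib AND cache_hit AND lint_clean -> artifact_signed]. New: artifact_signed.
Round 3: rule 3 [artifact_signed -> tests_changed]; rule 6 [format_ok AND artifact_signed -> hdr_changed]. New: tests_changed, hdr_changed.
Round 4: rule 2 [tests_changed AND run_integ AND link_bin -> compile_c]. New: compile_c.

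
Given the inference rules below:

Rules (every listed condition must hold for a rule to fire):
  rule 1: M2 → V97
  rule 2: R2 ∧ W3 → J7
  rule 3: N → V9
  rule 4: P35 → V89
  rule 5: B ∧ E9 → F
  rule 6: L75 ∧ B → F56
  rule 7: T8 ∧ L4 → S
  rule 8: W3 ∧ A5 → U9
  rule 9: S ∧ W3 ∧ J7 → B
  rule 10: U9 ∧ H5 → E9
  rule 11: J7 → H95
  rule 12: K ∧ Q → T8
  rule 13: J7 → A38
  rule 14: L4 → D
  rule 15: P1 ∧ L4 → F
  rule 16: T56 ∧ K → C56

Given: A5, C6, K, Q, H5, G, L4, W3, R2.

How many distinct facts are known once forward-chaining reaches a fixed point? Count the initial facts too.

19

[1] rule 2 [R2 ∧ W3 → J7]; rule 8 [W3 ∧ A5 → U9]; rule 12 [K ∧ Q → T8]; rule 14 [L4 → D]. ⇒ new: J7, U9, T8, D.
[2] rule 7 [T8 ∧ L4 → S]; rule 10 [U9 ∧ H5 → E9]; rule 11 [J7 → H95]; rule 13 [J7 → A38]. ⇒ new: S, E9, H95, A38.
[3] rule 9 [S ∧ W3 ∧ J7 → B]. ⇒ new: B.
[4] rule 5 [B ∧ E9 → F]. ⇒ new: F.
Closure: {A38, A5, B, C6, D, E9, F, G, H5, H95, J7, K, L4, Q, R2, S, T8, U9, W3} — 19 facts.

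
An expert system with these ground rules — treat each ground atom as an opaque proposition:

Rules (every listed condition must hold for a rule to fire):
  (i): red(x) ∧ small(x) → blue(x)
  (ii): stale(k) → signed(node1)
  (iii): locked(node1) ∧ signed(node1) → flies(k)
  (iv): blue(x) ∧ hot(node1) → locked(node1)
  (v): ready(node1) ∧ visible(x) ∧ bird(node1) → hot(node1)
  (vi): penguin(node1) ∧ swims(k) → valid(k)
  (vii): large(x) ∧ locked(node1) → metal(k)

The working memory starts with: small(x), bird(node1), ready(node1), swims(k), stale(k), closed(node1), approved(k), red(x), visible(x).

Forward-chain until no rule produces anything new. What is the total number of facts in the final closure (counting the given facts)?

14

Round 1: (i) [red(x) ∧ small(x) → blue(x)]; (ii) [stale(k) → signed(node1)]; (v) [ready(node1) ∧ visible(x) ∧ bird(node1) → hot(node1)]. Adds blue(x), signed(node1), hot(node1).
Round 2: (iv) [blue(x) ∧ hot(node1) → locked(node1)]. Adds locked(node1).
Round 3: (iii) [locked(node1) ∧ signed(node1) → flies(k)]. Adds flies(k).
Closure: {approved(k), bird(node1), blue(x), closed(node1), flies(k), hot(node1), locked(node1), ready(node1), red(x), signed(node1), small(x), stale(k), swims(k), visible(x)} — 14 facts.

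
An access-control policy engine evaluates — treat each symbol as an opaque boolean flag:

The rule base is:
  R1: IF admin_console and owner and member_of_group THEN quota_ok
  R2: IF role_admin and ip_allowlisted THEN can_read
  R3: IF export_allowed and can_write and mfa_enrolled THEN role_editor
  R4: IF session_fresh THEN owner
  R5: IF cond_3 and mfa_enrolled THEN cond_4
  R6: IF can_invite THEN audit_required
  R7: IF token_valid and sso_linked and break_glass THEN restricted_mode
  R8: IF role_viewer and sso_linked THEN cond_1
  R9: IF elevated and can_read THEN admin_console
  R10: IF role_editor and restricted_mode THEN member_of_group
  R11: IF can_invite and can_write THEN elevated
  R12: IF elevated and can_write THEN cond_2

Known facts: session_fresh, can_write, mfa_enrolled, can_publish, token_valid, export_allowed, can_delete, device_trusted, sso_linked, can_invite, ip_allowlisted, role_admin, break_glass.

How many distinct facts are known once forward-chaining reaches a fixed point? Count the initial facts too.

23

Round 1 fires R2, R3, R4, R6, R7, R11, giving can_read, role_editor, owner, audit_required, restricted_mode, elevated.
Round 2 fires R9, R10, R12, giving admin_console, member_of_group, cond_2.
Round 3 fires R1, giving quota_ok.
Closure: {admin_console, audit_required, break_glass, can_delete, can_invite, can_publish, can_read, can_write, cond_2, device_trusted, elevated, export_allowed, ip_allowlisted, member_of_group, mfa_enrolled, owner, quota_ok, restricted_mode, role_admin, role_editor, session_fresh, sso_linked, token_valid} — 23 facts.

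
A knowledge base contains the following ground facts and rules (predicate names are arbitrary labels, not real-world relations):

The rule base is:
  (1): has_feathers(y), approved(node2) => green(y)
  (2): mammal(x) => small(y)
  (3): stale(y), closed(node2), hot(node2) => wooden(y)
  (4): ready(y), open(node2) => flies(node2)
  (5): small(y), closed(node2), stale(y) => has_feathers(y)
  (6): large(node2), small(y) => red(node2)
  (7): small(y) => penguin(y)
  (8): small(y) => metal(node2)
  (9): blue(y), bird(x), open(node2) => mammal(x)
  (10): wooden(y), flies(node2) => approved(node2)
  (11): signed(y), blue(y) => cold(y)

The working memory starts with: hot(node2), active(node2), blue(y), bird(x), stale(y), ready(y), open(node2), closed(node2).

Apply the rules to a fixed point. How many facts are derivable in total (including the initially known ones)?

Round 1: (3) [stale(y), closed(node2), hot(node2) => wooden(y)]; (4) [ready(y), open(node2) => flies(node2)]; (9) [blue(y), bird(x), open(node2) => mammal(x)]. New: wooden(y), flies(node2), mammal(x).
Round 2: (2) [mammal(x) => small(y)]; (10) [wooden(y), flies(node2) => approved(node2)]. New: small(y), approved(node2).
Round 3: (5) [small(y), closed(node2), stale(y) => has_feathers(y)]; (7) [small(y) => penguin(y)]; (8) [small(y) => metal(node2)]. New: has_feathers(y), penguin(y), metal(node2).
Round 4: (1) [has_feathers(y), approved(node2) => green(y)]. New: green(y).
Closure: {active(node2), approved(node2), bird(x), blue(y), closed(node2), flies(node2), green(y), has_feathers(y), hot(node2), mammal(x), metal(node2), open(node2), penguin(y), ready(y), small(y), stale(y), wooden(y)} — 17 facts.

17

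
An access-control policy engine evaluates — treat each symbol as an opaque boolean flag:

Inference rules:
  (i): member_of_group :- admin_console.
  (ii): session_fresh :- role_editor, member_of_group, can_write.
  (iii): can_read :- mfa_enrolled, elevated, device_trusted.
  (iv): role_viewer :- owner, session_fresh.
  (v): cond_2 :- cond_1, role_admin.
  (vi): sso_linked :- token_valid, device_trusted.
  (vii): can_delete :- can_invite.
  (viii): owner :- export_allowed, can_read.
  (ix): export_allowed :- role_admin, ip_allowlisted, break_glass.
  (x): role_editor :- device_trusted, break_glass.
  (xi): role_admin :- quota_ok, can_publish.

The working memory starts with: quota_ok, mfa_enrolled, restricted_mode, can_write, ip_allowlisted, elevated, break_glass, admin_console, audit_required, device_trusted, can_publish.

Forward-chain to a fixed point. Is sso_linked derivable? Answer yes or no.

no

Round 1 — (i), (iii), (x), (xi), derive member_of_group, can_read, role_editor, role_admin.
Round 2 — (ii), (ix), derive session_fresh, export_allowed.
Round 3 — (viii), derive owner.
Round 4 — (iv), derive role_viewer.
Fixed point reached. sso_linked is concluded only by (vi); (vi) needs token_valid (never derived).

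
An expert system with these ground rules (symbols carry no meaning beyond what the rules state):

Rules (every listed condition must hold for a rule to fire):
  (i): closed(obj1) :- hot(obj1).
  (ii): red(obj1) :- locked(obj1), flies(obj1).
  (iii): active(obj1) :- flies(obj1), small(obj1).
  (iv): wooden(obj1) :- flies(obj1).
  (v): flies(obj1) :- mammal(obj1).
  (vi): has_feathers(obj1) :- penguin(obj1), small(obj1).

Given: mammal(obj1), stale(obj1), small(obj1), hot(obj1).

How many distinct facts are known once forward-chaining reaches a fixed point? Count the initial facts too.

8

Round 1: (i) [closed(obj1) :- hot(obj1).]; (v) [flies(obj1) :- mammal(obj1).]. Adds closed(obj1), flies(obj1).
Round 2: (iii) [active(obj1) :- flies(obj1), small(obj1).]; (iv) [wooden(obj1) :- flies(obj1).]. Adds active(obj1), wooden(obj1).
Closure: {active(obj1), closed(obj1), flies(obj1), hot(obj1), mammal(obj1), small(obj1), stale(obj1), wooden(obj1)} — 8 facts.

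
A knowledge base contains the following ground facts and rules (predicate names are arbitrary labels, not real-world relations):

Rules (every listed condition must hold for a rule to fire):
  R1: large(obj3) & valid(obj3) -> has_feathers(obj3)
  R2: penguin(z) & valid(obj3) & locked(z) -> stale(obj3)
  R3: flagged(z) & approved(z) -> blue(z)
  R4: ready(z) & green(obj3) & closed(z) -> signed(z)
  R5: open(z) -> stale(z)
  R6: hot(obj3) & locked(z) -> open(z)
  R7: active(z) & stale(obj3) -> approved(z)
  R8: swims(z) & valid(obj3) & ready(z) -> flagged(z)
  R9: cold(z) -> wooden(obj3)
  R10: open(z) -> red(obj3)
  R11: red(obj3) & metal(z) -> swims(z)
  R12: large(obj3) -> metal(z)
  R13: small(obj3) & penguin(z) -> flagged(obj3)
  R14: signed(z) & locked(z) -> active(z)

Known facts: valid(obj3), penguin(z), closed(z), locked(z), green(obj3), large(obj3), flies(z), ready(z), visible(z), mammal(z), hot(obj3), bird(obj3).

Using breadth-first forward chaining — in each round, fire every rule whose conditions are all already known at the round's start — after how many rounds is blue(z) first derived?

[1] R1 [large(obj3) & valid(obj3) -> has_feathers(obj3)]; R2 [penguin(z) & valid(obj3) & locked(z) -> stale(obj3)]; R4 [ready(z) & green(obj3) & closed(z) -> signed(z)]; R6 [hot(obj3) & locked(z) -> open(z)]; R12 [large(obj3) -> metal(z)]. ⇒ new: has_feathers(obj3), stale(obj3), signed(z), open(z), metal(z).
[2] R5 [open(z) -> stale(z)]; R10 [open(z) -> red(obj3)]; R14 [signed(z) & locked(z) -> active(z)]. ⇒ new: stale(z), red(obj3), active(z).
[3] R7 [active(z) & stale(obj3) -> approved(z)]; R11 [red(obj3) & metal(z) -> swims(z)]. ⇒ new: approved(z), swims(z).
[4] R8 [swims(z) & valid(obj3) & ready(z) -> flagged(z)]. ⇒ new: flagged(z).
[5] R3 [flagged(z) & approved(z) -> blue(z)]. ⇒ new: blue(z).
blue(z) first appears in round 5.

5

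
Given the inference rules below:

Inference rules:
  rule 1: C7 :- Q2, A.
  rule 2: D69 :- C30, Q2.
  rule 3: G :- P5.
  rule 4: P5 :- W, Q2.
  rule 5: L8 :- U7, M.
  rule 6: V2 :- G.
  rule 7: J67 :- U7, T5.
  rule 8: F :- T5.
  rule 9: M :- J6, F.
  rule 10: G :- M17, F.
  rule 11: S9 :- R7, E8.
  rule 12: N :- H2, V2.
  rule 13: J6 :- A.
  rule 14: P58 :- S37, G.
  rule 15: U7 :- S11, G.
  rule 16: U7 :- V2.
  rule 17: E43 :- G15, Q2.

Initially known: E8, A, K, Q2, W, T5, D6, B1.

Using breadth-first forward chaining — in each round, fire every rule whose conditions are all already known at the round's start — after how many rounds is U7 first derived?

[1] rule 1 [C7 :- Q2, A.]; rule 4 [P5 :- W, Q2.]; rule 8 [F :- T5.]; rule 13 [J6 :- A.]. ⇒ new: C7, P5, F, J6.
[2] rule 3 [G :- P5.]; rule 9 [M :- J6, F.]. ⇒ new: G, M.
[3] rule 6 [V2 :- G.]. ⇒ new: V2.
[4] rule 16 [U7 :- V2.]. ⇒ new: U7.
U7 first appears in round 4.

4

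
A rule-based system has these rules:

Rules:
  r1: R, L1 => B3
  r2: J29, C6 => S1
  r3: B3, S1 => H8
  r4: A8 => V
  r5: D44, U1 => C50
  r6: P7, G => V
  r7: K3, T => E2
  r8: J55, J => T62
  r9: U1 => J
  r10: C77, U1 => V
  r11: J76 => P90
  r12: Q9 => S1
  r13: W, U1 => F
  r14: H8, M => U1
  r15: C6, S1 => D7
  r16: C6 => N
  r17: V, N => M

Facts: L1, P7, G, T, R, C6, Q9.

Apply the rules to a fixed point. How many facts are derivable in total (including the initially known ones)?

Round 1: r1 [R, L1 => B3]; r6 [P7, G => V]; r12 [Q9 => S1]; r16 [C6 => N]. Adds B3, V, S1, N.
Round 2: r3 [B3, S1 => H8]; r15 [C6, S1 => D7]; r17 [V, N => M]. Adds H8, D7, M.
Round 3: r14 [H8, M => U1]. Adds U1.
Round 4: r9 [U1 => J]. Adds J.
Closure: {B3, C6, D7, G, H8, J, L1, M, N, P7, Q9, R, S1, T, U1, V} — 16 facts.

16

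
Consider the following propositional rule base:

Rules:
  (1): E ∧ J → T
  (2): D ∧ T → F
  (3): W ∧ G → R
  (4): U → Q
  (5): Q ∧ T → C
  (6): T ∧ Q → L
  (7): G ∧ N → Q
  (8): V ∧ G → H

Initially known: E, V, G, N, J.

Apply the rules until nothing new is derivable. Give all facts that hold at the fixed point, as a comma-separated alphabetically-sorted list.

C, E, G, H, J, L, N, Q, T, V

Round 1: (1) [E ∧ J → T]; (7) [G ∧ N → Q]; (8) [V ∧ G → H]. New: T, Q, H.
Round 2: (5) [Q ∧ T → C]; (6) [T ∧ Q → L]. New: C, L.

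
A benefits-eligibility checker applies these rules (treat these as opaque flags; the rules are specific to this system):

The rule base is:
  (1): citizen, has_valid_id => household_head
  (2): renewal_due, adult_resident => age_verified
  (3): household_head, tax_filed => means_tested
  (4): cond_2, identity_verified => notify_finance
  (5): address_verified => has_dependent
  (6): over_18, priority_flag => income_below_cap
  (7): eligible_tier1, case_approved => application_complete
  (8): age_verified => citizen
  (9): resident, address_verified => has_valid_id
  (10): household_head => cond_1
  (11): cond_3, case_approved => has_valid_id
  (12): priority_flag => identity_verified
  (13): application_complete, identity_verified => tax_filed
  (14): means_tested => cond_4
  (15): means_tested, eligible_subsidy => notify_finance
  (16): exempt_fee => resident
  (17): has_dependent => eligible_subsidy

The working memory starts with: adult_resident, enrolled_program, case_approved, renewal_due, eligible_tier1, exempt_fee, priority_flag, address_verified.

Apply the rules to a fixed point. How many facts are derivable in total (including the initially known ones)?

22

[1] (2) [renewal_due, adult_resident => age_verified]; (5) [address_verified => has_dependent]; (7) [eligible_tier1, case_approved => application_complete]; (12) [priority_flag => identity_verified]; (16) [exempt_fee => resident]. ⇒ new: age_verified, has_dependent, application_complete, identity_verified, resident.
[2] (8) [age_verified => citizen]; (9) [resident, address_verified => has_valid_id]; (13) [application_complete, identity_verified => tax_filed]; (17) [has_dependent => eligible_subsidy]. ⇒ new: citizen, has_valid_id, tax_filed, eligible_subsidy.
[3] (1) [citizen, has_valid_id => household_head]. ⇒ new: household_head.
[4] (3) [household_head, tax_filed => means_tested]; (10) [household_head => cond_1]. ⇒ new: means_tested, cond_1.
[5] (14) [means_tested => cond_4]; (15) [means_tested, eligible_subsidy => notify_finance]. ⇒ new: cond_4, notify_finance.
Closure: {address_verified, adult_resident, age_verified, application_complete, case_approved, citizen, cond_1, cond_4, eligible_subsidy, eligible_tier1, enrolled_program, exempt_fee, has_dependent, has_valid_id, household_head, identity_verified, means_tested, notify_finance, priority_flag, renewal_due, resident, tax_filed} — 22 facts.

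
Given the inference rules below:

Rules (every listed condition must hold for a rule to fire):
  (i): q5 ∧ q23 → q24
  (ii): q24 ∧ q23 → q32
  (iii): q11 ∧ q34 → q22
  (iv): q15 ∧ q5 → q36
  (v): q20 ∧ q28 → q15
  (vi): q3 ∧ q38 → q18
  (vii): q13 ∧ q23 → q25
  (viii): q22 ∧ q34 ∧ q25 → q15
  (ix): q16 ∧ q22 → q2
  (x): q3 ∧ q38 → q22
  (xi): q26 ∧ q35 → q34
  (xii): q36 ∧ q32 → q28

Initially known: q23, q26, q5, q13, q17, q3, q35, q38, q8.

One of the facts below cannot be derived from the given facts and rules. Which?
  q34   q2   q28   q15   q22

q2

Round 1: (i) [q5 ∧ q23 → q24]; (vi) [q3 ∧ q38 → q18]; (vii) [q13 ∧ q23 → q25]; (x) [q3 ∧ q38 → q22]; (xi) [q26 ∧ q35 → q34]. Adds q24, q18, q25, q22, q34.
Round 2: (ii) [q24 ∧ q23 → q32]; (viii) [q22 ∧ q34 ∧ q25 → q15]. Adds q32, q15.
Round 3: (iv) [q15 ∧ q5 → q36]. Adds q36.
Round 4: (xii) [q36 ∧ q32 → q28]. Adds q28.
Derived: q22 (round 1), q28 (round 4), q15 (round 2), q34 (round 1). q2 never appears in any round.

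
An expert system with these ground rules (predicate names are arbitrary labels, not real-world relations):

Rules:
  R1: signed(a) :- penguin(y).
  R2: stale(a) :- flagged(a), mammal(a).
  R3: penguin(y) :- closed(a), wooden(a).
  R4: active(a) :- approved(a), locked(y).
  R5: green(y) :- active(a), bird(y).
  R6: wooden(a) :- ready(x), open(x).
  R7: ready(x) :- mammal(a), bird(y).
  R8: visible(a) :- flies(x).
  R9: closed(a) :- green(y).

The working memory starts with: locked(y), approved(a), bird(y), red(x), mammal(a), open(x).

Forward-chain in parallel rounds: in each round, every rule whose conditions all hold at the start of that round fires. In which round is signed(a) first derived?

Round 1: R4 [active(a) :- approved(a), locked(y).]; R7 [ready(x) :- mammal(a), bird(y).]. New: active(a), ready(x).
Round 2: R5 [green(y) :- active(a), bird(y).]; R6 [wooden(a) :- ready(x), open(x).]. New: green(y), wooden(a).
Round 3: R9 [closed(a) :- green(y).]. New: closed(a).
Round 4: R3 [penguin(y) :- closed(a), wooden(a).]. New: penguin(y).
Round 5: R1 [signed(a) :- penguin(y).]. New: signed(a).
signed(a) first appears in round 5.

5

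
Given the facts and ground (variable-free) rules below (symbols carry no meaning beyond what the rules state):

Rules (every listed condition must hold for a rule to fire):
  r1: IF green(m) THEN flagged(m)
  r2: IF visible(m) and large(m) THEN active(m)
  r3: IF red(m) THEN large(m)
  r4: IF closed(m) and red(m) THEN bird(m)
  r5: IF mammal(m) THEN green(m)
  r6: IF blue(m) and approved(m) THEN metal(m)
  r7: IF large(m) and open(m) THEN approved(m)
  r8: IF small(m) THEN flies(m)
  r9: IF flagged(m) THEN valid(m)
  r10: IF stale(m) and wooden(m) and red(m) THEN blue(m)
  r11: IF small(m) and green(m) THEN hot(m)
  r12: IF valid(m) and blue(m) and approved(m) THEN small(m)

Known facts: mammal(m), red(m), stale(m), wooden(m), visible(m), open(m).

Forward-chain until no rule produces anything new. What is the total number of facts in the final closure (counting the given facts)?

Round 1 — r3, r5, r10, derive large(m), green(m), blue(m).
Round 2 — r1, r2, r7, derive flagged(m), active(m), approved(m).
Round 3 — r6, r9, derive metal(m), valid(m).
Round 4 — r12, derive small(m).
Round 5 — r8, r11, derive flies(m), hot(m).
Closure: {active(m), approved(m), blue(m), flagged(m), flies(m), green(m), hot(m), large(m), mammal(m), metal(m), open(m), red(m), small(m), stale(m), valid(m), visible(m), wooden(m)} — 17 facts.

17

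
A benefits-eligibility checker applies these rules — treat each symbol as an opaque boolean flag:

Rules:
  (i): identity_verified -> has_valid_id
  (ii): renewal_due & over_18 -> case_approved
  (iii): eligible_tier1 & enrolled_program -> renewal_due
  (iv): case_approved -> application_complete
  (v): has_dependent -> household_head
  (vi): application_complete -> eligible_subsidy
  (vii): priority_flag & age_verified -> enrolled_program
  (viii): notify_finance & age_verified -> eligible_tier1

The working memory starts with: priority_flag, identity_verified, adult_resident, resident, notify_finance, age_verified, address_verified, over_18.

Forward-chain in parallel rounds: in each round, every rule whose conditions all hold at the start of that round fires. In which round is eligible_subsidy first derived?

Round 1 fires (i), (vii), (viii), giving has_valid_id, enrolled_program, eligible_tier1.
Round 2 fires (iii), giving renewal_due.
Round 3 fires (ii), giving case_approved.
Round 4 fires (iv), giving application_complete.
Round 5 fires (vi), giving eligible_subsidy.
eligible_subsidy first appears in round 5.

5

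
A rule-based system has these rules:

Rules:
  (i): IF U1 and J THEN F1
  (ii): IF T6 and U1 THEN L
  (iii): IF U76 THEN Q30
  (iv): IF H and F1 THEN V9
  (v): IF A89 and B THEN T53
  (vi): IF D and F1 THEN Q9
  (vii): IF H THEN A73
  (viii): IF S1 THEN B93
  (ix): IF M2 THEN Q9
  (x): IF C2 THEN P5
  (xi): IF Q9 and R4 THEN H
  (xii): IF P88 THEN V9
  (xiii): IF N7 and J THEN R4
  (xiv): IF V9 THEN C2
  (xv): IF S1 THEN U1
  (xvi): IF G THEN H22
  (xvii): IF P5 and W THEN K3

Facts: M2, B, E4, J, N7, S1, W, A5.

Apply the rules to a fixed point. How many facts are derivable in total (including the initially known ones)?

19

[1] (viii) [IF S1 THEN B93]; (ix) [IF M2 THEN Q9]; (xiii) [IF N7 and J THEN R4]; (xv) [IF S1 THEN U1]. ⇒ new: B93, Q9, R4, U1.
[2] (i) [IF U1 and J THEN F1]; (xi) [IF Q9 and R4 THEN H]. ⇒ new: F1, H.
[3] (iv) [IF H and F1 THEN V9]; (vii) [IF H THEN A73]. ⇒ new: V9, A73.
[4] (xiv) [IF V9 THEN C2]. ⇒ new: C2.
[5] (x) [IF C2 THEN P5]. ⇒ new: P5.
[6] (xvii) [IF P5 and W THEN K3]. ⇒ new: K3.
Closure: {A5, A73, B, B93, C2, E4, F1, H, J, K3, M2, N7, P5, Q9, R4, S1, U1, V9, W} — 19 facts.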